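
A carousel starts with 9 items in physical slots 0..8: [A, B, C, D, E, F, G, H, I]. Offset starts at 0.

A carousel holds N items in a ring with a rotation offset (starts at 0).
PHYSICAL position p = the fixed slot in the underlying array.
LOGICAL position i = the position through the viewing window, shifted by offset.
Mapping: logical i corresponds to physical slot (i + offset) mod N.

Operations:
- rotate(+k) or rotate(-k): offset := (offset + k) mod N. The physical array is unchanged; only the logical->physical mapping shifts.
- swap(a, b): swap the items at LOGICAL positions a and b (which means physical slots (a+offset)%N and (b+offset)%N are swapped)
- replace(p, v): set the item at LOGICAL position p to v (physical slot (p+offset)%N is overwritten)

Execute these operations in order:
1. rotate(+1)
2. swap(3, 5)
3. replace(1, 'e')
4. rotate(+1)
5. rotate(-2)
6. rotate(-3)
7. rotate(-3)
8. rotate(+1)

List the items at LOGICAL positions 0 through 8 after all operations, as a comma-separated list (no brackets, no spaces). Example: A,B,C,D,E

Answer: G,F,E,H,I,A,B,e,D

Derivation:
After op 1 (rotate(+1)): offset=1, physical=[A,B,C,D,E,F,G,H,I], logical=[B,C,D,E,F,G,H,I,A]
After op 2 (swap(3, 5)): offset=1, physical=[A,B,C,D,G,F,E,H,I], logical=[B,C,D,G,F,E,H,I,A]
After op 3 (replace(1, 'e')): offset=1, physical=[A,B,e,D,G,F,E,H,I], logical=[B,e,D,G,F,E,H,I,A]
After op 4 (rotate(+1)): offset=2, physical=[A,B,e,D,G,F,E,H,I], logical=[e,D,G,F,E,H,I,A,B]
After op 5 (rotate(-2)): offset=0, physical=[A,B,e,D,G,F,E,H,I], logical=[A,B,e,D,G,F,E,H,I]
After op 6 (rotate(-3)): offset=6, physical=[A,B,e,D,G,F,E,H,I], logical=[E,H,I,A,B,e,D,G,F]
After op 7 (rotate(-3)): offset=3, physical=[A,B,e,D,G,F,E,H,I], logical=[D,G,F,E,H,I,A,B,e]
After op 8 (rotate(+1)): offset=4, physical=[A,B,e,D,G,F,E,H,I], logical=[G,F,E,H,I,A,B,e,D]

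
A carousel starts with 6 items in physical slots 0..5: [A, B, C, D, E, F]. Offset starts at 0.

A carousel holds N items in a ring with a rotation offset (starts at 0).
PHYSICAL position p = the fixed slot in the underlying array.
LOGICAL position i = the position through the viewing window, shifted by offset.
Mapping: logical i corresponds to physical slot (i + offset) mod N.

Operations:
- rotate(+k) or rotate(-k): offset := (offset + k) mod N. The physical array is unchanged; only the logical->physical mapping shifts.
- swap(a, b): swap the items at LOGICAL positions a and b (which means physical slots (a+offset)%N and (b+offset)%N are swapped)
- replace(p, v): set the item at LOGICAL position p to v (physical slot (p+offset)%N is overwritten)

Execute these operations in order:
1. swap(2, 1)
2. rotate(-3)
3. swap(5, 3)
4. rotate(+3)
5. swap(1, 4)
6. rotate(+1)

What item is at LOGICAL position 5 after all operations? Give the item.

After op 1 (swap(2, 1)): offset=0, physical=[A,C,B,D,E,F], logical=[A,C,B,D,E,F]
After op 2 (rotate(-3)): offset=3, physical=[A,C,B,D,E,F], logical=[D,E,F,A,C,B]
After op 3 (swap(5, 3)): offset=3, physical=[B,C,A,D,E,F], logical=[D,E,F,B,C,A]
After op 4 (rotate(+3)): offset=0, physical=[B,C,A,D,E,F], logical=[B,C,A,D,E,F]
After op 5 (swap(1, 4)): offset=0, physical=[B,E,A,D,C,F], logical=[B,E,A,D,C,F]
After op 6 (rotate(+1)): offset=1, physical=[B,E,A,D,C,F], logical=[E,A,D,C,F,B]

Answer: B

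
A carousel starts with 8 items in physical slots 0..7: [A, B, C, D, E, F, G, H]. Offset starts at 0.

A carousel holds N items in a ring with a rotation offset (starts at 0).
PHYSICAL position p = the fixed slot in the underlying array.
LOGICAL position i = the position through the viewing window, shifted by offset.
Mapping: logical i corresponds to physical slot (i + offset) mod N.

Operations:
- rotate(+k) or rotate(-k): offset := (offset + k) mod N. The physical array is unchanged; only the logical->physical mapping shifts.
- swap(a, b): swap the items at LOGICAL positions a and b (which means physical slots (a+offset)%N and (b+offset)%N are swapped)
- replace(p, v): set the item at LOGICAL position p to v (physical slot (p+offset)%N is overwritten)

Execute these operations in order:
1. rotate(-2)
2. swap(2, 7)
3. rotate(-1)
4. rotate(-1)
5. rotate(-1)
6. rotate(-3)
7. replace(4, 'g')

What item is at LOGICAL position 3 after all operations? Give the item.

After op 1 (rotate(-2)): offset=6, physical=[A,B,C,D,E,F,G,H], logical=[G,H,A,B,C,D,E,F]
After op 2 (swap(2, 7)): offset=6, physical=[F,B,C,D,E,A,G,H], logical=[G,H,F,B,C,D,E,A]
After op 3 (rotate(-1)): offset=5, physical=[F,B,C,D,E,A,G,H], logical=[A,G,H,F,B,C,D,E]
After op 4 (rotate(-1)): offset=4, physical=[F,B,C,D,E,A,G,H], logical=[E,A,G,H,F,B,C,D]
After op 5 (rotate(-1)): offset=3, physical=[F,B,C,D,E,A,G,H], logical=[D,E,A,G,H,F,B,C]
After op 6 (rotate(-3)): offset=0, physical=[F,B,C,D,E,A,G,H], logical=[F,B,C,D,E,A,G,H]
After op 7 (replace(4, 'g')): offset=0, physical=[F,B,C,D,g,A,G,H], logical=[F,B,C,D,g,A,G,H]

Answer: D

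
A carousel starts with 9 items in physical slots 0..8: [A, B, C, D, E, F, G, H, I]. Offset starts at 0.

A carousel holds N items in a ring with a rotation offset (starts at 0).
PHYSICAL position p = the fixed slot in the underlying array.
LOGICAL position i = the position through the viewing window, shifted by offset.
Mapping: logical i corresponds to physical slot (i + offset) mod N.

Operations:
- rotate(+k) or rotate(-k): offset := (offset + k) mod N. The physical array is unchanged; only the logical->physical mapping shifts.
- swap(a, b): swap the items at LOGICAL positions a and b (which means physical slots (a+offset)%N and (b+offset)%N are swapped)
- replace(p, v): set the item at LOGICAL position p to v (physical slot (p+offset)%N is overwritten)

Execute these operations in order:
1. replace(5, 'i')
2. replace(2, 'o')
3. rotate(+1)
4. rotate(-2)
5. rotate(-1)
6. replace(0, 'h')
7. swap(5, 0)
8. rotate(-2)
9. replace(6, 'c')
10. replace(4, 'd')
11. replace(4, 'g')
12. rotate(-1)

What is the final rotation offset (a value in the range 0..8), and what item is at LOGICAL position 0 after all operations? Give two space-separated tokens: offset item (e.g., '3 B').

Answer: 4 E

Derivation:
After op 1 (replace(5, 'i')): offset=0, physical=[A,B,C,D,E,i,G,H,I], logical=[A,B,C,D,E,i,G,H,I]
After op 2 (replace(2, 'o')): offset=0, physical=[A,B,o,D,E,i,G,H,I], logical=[A,B,o,D,E,i,G,H,I]
After op 3 (rotate(+1)): offset=1, physical=[A,B,o,D,E,i,G,H,I], logical=[B,o,D,E,i,G,H,I,A]
After op 4 (rotate(-2)): offset=8, physical=[A,B,o,D,E,i,G,H,I], logical=[I,A,B,o,D,E,i,G,H]
After op 5 (rotate(-1)): offset=7, physical=[A,B,o,D,E,i,G,H,I], logical=[H,I,A,B,o,D,E,i,G]
After op 6 (replace(0, 'h')): offset=7, physical=[A,B,o,D,E,i,G,h,I], logical=[h,I,A,B,o,D,E,i,G]
After op 7 (swap(5, 0)): offset=7, physical=[A,B,o,h,E,i,G,D,I], logical=[D,I,A,B,o,h,E,i,G]
After op 8 (rotate(-2)): offset=5, physical=[A,B,o,h,E,i,G,D,I], logical=[i,G,D,I,A,B,o,h,E]
After op 9 (replace(6, 'c')): offset=5, physical=[A,B,c,h,E,i,G,D,I], logical=[i,G,D,I,A,B,c,h,E]
After op 10 (replace(4, 'd')): offset=5, physical=[d,B,c,h,E,i,G,D,I], logical=[i,G,D,I,d,B,c,h,E]
After op 11 (replace(4, 'g')): offset=5, physical=[g,B,c,h,E,i,G,D,I], logical=[i,G,D,I,g,B,c,h,E]
After op 12 (rotate(-1)): offset=4, physical=[g,B,c,h,E,i,G,D,I], logical=[E,i,G,D,I,g,B,c,h]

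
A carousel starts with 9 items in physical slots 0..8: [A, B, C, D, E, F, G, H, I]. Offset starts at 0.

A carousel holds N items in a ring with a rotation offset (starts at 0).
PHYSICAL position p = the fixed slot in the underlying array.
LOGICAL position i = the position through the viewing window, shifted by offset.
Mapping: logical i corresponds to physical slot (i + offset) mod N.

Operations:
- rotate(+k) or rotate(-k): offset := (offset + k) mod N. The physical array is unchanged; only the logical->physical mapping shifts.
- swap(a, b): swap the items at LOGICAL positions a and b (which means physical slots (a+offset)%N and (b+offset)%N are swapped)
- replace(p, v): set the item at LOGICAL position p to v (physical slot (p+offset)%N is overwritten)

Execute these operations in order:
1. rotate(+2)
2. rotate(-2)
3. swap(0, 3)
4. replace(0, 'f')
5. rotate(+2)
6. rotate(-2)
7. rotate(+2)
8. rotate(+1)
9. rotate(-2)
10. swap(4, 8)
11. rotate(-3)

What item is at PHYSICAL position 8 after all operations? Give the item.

Answer: I

Derivation:
After op 1 (rotate(+2)): offset=2, physical=[A,B,C,D,E,F,G,H,I], logical=[C,D,E,F,G,H,I,A,B]
After op 2 (rotate(-2)): offset=0, physical=[A,B,C,D,E,F,G,H,I], logical=[A,B,C,D,E,F,G,H,I]
After op 3 (swap(0, 3)): offset=0, physical=[D,B,C,A,E,F,G,H,I], logical=[D,B,C,A,E,F,G,H,I]
After op 4 (replace(0, 'f')): offset=0, physical=[f,B,C,A,E,F,G,H,I], logical=[f,B,C,A,E,F,G,H,I]
After op 5 (rotate(+2)): offset=2, physical=[f,B,C,A,E,F,G,H,I], logical=[C,A,E,F,G,H,I,f,B]
After op 6 (rotate(-2)): offset=0, physical=[f,B,C,A,E,F,G,H,I], logical=[f,B,C,A,E,F,G,H,I]
After op 7 (rotate(+2)): offset=2, physical=[f,B,C,A,E,F,G,H,I], logical=[C,A,E,F,G,H,I,f,B]
After op 8 (rotate(+1)): offset=3, physical=[f,B,C,A,E,F,G,H,I], logical=[A,E,F,G,H,I,f,B,C]
After op 9 (rotate(-2)): offset=1, physical=[f,B,C,A,E,F,G,H,I], logical=[B,C,A,E,F,G,H,I,f]
After op 10 (swap(4, 8)): offset=1, physical=[F,B,C,A,E,f,G,H,I], logical=[B,C,A,E,f,G,H,I,F]
After op 11 (rotate(-3)): offset=7, physical=[F,B,C,A,E,f,G,H,I], logical=[H,I,F,B,C,A,E,f,G]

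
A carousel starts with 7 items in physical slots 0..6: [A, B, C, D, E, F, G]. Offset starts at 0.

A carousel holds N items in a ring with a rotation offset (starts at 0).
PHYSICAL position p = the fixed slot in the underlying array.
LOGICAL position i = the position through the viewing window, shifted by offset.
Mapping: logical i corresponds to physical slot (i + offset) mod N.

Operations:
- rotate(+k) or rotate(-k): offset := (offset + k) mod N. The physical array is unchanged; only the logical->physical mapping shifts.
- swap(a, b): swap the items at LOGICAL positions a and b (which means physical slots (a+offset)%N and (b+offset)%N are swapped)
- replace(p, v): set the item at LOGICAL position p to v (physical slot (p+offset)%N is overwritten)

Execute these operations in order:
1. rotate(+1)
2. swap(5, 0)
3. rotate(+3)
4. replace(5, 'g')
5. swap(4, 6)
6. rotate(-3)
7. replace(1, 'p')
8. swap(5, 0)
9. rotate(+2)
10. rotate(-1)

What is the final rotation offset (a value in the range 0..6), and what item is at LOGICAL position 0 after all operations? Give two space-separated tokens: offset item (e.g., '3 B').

Answer: 2 p

Derivation:
After op 1 (rotate(+1)): offset=1, physical=[A,B,C,D,E,F,G], logical=[B,C,D,E,F,G,A]
After op 2 (swap(5, 0)): offset=1, physical=[A,G,C,D,E,F,B], logical=[G,C,D,E,F,B,A]
After op 3 (rotate(+3)): offset=4, physical=[A,G,C,D,E,F,B], logical=[E,F,B,A,G,C,D]
After op 4 (replace(5, 'g')): offset=4, physical=[A,G,g,D,E,F,B], logical=[E,F,B,A,G,g,D]
After op 5 (swap(4, 6)): offset=4, physical=[A,D,g,G,E,F,B], logical=[E,F,B,A,D,g,G]
After op 6 (rotate(-3)): offset=1, physical=[A,D,g,G,E,F,B], logical=[D,g,G,E,F,B,A]
After op 7 (replace(1, 'p')): offset=1, physical=[A,D,p,G,E,F,B], logical=[D,p,G,E,F,B,A]
After op 8 (swap(5, 0)): offset=1, physical=[A,B,p,G,E,F,D], logical=[B,p,G,E,F,D,A]
After op 9 (rotate(+2)): offset=3, physical=[A,B,p,G,E,F,D], logical=[G,E,F,D,A,B,p]
After op 10 (rotate(-1)): offset=2, physical=[A,B,p,G,E,F,D], logical=[p,G,E,F,D,A,B]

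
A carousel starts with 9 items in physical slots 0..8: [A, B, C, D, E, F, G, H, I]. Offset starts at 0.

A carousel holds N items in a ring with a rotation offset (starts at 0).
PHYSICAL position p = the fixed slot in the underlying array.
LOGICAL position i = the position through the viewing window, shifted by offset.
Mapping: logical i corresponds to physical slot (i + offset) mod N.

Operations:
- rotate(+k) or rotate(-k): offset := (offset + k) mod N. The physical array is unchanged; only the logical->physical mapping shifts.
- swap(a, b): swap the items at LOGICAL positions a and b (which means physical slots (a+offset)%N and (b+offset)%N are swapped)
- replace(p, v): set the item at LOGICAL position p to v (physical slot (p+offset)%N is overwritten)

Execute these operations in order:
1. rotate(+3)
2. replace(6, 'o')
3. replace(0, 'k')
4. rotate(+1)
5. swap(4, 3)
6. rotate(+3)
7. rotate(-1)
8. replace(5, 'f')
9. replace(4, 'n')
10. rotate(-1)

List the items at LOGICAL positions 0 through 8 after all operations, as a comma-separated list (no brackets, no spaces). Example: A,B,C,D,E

Answer: F,G,I,H,o,n,f,k,E

Derivation:
After op 1 (rotate(+3)): offset=3, physical=[A,B,C,D,E,F,G,H,I], logical=[D,E,F,G,H,I,A,B,C]
After op 2 (replace(6, 'o')): offset=3, physical=[o,B,C,D,E,F,G,H,I], logical=[D,E,F,G,H,I,o,B,C]
After op 3 (replace(0, 'k')): offset=3, physical=[o,B,C,k,E,F,G,H,I], logical=[k,E,F,G,H,I,o,B,C]
After op 4 (rotate(+1)): offset=4, physical=[o,B,C,k,E,F,G,H,I], logical=[E,F,G,H,I,o,B,C,k]
After op 5 (swap(4, 3)): offset=4, physical=[o,B,C,k,E,F,G,I,H], logical=[E,F,G,I,H,o,B,C,k]
After op 6 (rotate(+3)): offset=7, physical=[o,B,C,k,E,F,G,I,H], logical=[I,H,o,B,C,k,E,F,G]
After op 7 (rotate(-1)): offset=6, physical=[o,B,C,k,E,F,G,I,H], logical=[G,I,H,o,B,C,k,E,F]
After op 8 (replace(5, 'f')): offset=6, physical=[o,B,f,k,E,F,G,I,H], logical=[G,I,H,o,B,f,k,E,F]
After op 9 (replace(4, 'n')): offset=6, physical=[o,n,f,k,E,F,G,I,H], logical=[G,I,H,o,n,f,k,E,F]
After op 10 (rotate(-1)): offset=5, physical=[o,n,f,k,E,F,G,I,H], logical=[F,G,I,H,o,n,f,k,E]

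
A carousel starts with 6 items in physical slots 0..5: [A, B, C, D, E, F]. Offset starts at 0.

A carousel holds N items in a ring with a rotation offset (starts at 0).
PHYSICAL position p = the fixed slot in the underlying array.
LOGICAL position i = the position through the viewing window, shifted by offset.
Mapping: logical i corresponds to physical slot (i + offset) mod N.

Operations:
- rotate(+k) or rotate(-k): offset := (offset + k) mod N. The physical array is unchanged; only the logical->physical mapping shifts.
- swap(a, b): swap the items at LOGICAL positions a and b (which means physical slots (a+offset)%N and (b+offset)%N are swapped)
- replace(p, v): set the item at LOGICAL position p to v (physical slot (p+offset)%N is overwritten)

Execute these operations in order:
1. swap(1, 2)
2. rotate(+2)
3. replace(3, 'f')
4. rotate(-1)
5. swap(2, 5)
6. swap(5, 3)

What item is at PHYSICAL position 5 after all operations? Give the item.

After op 1 (swap(1, 2)): offset=0, physical=[A,C,B,D,E,F], logical=[A,C,B,D,E,F]
After op 2 (rotate(+2)): offset=2, physical=[A,C,B,D,E,F], logical=[B,D,E,F,A,C]
After op 3 (replace(3, 'f')): offset=2, physical=[A,C,B,D,E,f], logical=[B,D,E,f,A,C]
After op 4 (rotate(-1)): offset=1, physical=[A,C,B,D,E,f], logical=[C,B,D,E,f,A]
After op 5 (swap(2, 5)): offset=1, physical=[D,C,B,A,E,f], logical=[C,B,A,E,f,D]
After op 6 (swap(5, 3)): offset=1, physical=[E,C,B,A,D,f], logical=[C,B,A,D,f,E]

Answer: f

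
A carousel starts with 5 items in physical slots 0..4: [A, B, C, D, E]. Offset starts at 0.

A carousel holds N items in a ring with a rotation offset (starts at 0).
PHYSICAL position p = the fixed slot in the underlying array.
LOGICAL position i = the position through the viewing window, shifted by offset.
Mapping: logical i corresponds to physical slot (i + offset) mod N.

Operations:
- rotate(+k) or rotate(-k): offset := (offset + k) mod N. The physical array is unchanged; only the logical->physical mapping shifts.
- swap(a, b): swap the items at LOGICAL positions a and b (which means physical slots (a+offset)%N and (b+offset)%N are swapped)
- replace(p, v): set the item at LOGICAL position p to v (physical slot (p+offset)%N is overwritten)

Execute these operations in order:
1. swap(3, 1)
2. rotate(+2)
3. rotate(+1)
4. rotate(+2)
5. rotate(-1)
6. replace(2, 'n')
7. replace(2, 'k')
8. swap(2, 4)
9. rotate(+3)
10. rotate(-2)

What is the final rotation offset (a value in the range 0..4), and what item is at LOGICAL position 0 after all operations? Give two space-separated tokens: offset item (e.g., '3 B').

Answer: 0 A

Derivation:
After op 1 (swap(3, 1)): offset=0, physical=[A,D,C,B,E], logical=[A,D,C,B,E]
After op 2 (rotate(+2)): offset=2, physical=[A,D,C,B,E], logical=[C,B,E,A,D]
After op 3 (rotate(+1)): offset=3, physical=[A,D,C,B,E], logical=[B,E,A,D,C]
After op 4 (rotate(+2)): offset=0, physical=[A,D,C,B,E], logical=[A,D,C,B,E]
After op 5 (rotate(-1)): offset=4, physical=[A,D,C,B,E], logical=[E,A,D,C,B]
After op 6 (replace(2, 'n')): offset=4, physical=[A,n,C,B,E], logical=[E,A,n,C,B]
After op 7 (replace(2, 'k')): offset=4, physical=[A,k,C,B,E], logical=[E,A,k,C,B]
After op 8 (swap(2, 4)): offset=4, physical=[A,B,C,k,E], logical=[E,A,B,C,k]
After op 9 (rotate(+3)): offset=2, physical=[A,B,C,k,E], logical=[C,k,E,A,B]
After op 10 (rotate(-2)): offset=0, physical=[A,B,C,k,E], logical=[A,B,C,k,E]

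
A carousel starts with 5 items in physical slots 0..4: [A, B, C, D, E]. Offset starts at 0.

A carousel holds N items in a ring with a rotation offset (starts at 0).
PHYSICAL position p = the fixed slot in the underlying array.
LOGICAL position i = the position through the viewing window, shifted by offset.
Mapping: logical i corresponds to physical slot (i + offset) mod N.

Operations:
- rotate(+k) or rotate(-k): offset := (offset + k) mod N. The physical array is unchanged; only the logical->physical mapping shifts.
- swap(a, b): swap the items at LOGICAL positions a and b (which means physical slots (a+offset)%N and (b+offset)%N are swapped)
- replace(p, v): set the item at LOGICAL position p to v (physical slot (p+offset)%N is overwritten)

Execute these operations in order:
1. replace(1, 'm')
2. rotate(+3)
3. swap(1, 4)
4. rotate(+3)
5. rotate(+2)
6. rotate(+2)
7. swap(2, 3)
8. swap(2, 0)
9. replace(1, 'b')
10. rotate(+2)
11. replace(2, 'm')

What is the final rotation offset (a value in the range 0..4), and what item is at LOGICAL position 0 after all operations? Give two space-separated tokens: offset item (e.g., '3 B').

Answer: 2 A

Derivation:
After op 1 (replace(1, 'm')): offset=0, physical=[A,m,C,D,E], logical=[A,m,C,D,E]
After op 2 (rotate(+3)): offset=3, physical=[A,m,C,D,E], logical=[D,E,A,m,C]
After op 3 (swap(1, 4)): offset=3, physical=[A,m,E,D,C], logical=[D,C,A,m,E]
After op 4 (rotate(+3)): offset=1, physical=[A,m,E,D,C], logical=[m,E,D,C,A]
After op 5 (rotate(+2)): offset=3, physical=[A,m,E,D,C], logical=[D,C,A,m,E]
After op 6 (rotate(+2)): offset=0, physical=[A,m,E,D,C], logical=[A,m,E,D,C]
After op 7 (swap(2, 3)): offset=0, physical=[A,m,D,E,C], logical=[A,m,D,E,C]
After op 8 (swap(2, 0)): offset=0, physical=[D,m,A,E,C], logical=[D,m,A,E,C]
After op 9 (replace(1, 'b')): offset=0, physical=[D,b,A,E,C], logical=[D,b,A,E,C]
After op 10 (rotate(+2)): offset=2, physical=[D,b,A,E,C], logical=[A,E,C,D,b]
After op 11 (replace(2, 'm')): offset=2, physical=[D,b,A,E,m], logical=[A,E,m,D,b]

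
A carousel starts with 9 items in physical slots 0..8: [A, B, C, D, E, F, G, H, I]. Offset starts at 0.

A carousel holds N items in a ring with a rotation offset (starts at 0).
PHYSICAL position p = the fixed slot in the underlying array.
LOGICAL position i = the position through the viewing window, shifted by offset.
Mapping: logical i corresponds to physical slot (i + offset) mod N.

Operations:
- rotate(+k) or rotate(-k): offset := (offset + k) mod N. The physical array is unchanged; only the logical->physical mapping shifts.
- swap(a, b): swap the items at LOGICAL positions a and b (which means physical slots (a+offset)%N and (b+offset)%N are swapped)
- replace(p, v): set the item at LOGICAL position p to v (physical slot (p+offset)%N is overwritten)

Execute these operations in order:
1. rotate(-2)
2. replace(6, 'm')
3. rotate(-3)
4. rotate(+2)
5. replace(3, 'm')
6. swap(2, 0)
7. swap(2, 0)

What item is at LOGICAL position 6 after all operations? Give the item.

Answer: D

Derivation:
After op 1 (rotate(-2)): offset=7, physical=[A,B,C,D,E,F,G,H,I], logical=[H,I,A,B,C,D,E,F,G]
After op 2 (replace(6, 'm')): offset=7, physical=[A,B,C,D,m,F,G,H,I], logical=[H,I,A,B,C,D,m,F,G]
After op 3 (rotate(-3)): offset=4, physical=[A,B,C,D,m,F,G,H,I], logical=[m,F,G,H,I,A,B,C,D]
After op 4 (rotate(+2)): offset=6, physical=[A,B,C,D,m,F,G,H,I], logical=[G,H,I,A,B,C,D,m,F]
After op 5 (replace(3, 'm')): offset=6, physical=[m,B,C,D,m,F,G,H,I], logical=[G,H,I,m,B,C,D,m,F]
After op 6 (swap(2, 0)): offset=6, physical=[m,B,C,D,m,F,I,H,G], logical=[I,H,G,m,B,C,D,m,F]
After op 7 (swap(2, 0)): offset=6, physical=[m,B,C,D,m,F,G,H,I], logical=[G,H,I,m,B,C,D,m,F]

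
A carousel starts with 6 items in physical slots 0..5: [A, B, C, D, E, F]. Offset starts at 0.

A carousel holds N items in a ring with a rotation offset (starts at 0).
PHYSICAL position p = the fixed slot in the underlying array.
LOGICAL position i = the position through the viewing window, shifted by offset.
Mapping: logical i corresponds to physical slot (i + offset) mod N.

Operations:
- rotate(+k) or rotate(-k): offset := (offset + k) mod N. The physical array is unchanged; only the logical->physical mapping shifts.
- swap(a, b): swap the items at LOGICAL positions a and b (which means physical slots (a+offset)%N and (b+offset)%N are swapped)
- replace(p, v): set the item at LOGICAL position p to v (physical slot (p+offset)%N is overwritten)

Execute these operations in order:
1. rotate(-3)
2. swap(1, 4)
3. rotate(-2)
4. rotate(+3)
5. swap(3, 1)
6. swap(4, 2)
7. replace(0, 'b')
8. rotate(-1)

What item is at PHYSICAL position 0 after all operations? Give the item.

After op 1 (rotate(-3)): offset=3, physical=[A,B,C,D,E,F], logical=[D,E,F,A,B,C]
After op 2 (swap(1, 4)): offset=3, physical=[A,E,C,D,B,F], logical=[D,B,F,A,E,C]
After op 3 (rotate(-2)): offset=1, physical=[A,E,C,D,B,F], logical=[E,C,D,B,F,A]
After op 4 (rotate(+3)): offset=4, physical=[A,E,C,D,B,F], logical=[B,F,A,E,C,D]
After op 5 (swap(3, 1)): offset=4, physical=[A,F,C,D,B,E], logical=[B,E,A,F,C,D]
After op 6 (swap(4, 2)): offset=4, physical=[C,F,A,D,B,E], logical=[B,E,C,F,A,D]
After op 7 (replace(0, 'b')): offset=4, physical=[C,F,A,D,b,E], logical=[b,E,C,F,A,D]
After op 8 (rotate(-1)): offset=3, physical=[C,F,A,D,b,E], logical=[D,b,E,C,F,A]

Answer: C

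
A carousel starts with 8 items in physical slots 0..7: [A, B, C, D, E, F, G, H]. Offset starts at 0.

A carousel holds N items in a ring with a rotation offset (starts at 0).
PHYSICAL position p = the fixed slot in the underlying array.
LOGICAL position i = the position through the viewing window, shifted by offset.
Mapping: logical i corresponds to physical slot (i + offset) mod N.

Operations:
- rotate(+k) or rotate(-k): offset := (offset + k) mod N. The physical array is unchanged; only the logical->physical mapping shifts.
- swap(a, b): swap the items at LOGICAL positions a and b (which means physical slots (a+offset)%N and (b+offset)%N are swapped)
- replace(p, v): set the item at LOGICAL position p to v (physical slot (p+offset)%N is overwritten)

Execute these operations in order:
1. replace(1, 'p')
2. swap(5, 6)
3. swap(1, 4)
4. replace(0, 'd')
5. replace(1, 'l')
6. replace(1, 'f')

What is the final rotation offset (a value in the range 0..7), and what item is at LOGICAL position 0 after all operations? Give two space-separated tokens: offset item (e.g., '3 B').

After op 1 (replace(1, 'p')): offset=0, physical=[A,p,C,D,E,F,G,H], logical=[A,p,C,D,E,F,G,H]
After op 2 (swap(5, 6)): offset=0, physical=[A,p,C,D,E,G,F,H], logical=[A,p,C,D,E,G,F,H]
After op 3 (swap(1, 4)): offset=0, physical=[A,E,C,D,p,G,F,H], logical=[A,E,C,D,p,G,F,H]
After op 4 (replace(0, 'd')): offset=0, physical=[d,E,C,D,p,G,F,H], logical=[d,E,C,D,p,G,F,H]
After op 5 (replace(1, 'l')): offset=0, physical=[d,l,C,D,p,G,F,H], logical=[d,l,C,D,p,G,F,H]
After op 6 (replace(1, 'f')): offset=0, physical=[d,f,C,D,p,G,F,H], logical=[d,f,C,D,p,G,F,H]

Answer: 0 d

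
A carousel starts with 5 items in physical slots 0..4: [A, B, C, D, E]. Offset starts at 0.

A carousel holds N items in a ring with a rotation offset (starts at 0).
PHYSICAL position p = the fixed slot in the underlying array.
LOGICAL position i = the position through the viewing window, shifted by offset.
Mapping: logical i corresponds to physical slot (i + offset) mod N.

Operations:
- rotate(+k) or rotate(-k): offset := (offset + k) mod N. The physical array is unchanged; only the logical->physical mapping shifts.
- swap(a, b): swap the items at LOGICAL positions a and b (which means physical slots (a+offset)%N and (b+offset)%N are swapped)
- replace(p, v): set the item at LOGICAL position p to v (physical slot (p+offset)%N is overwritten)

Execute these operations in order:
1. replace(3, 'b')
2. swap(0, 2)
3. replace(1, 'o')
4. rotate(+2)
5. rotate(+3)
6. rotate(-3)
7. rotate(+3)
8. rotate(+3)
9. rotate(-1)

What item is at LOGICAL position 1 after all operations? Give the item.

After op 1 (replace(3, 'b')): offset=0, physical=[A,B,C,b,E], logical=[A,B,C,b,E]
After op 2 (swap(0, 2)): offset=0, physical=[C,B,A,b,E], logical=[C,B,A,b,E]
After op 3 (replace(1, 'o')): offset=0, physical=[C,o,A,b,E], logical=[C,o,A,b,E]
After op 4 (rotate(+2)): offset=2, physical=[C,o,A,b,E], logical=[A,b,E,C,o]
After op 5 (rotate(+3)): offset=0, physical=[C,o,A,b,E], logical=[C,o,A,b,E]
After op 6 (rotate(-3)): offset=2, physical=[C,o,A,b,E], logical=[A,b,E,C,o]
After op 7 (rotate(+3)): offset=0, physical=[C,o,A,b,E], logical=[C,o,A,b,E]
After op 8 (rotate(+3)): offset=3, physical=[C,o,A,b,E], logical=[b,E,C,o,A]
After op 9 (rotate(-1)): offset=2, physical=[C,o,A,b,E], logical=[A,b,E,C,o]

Answer: b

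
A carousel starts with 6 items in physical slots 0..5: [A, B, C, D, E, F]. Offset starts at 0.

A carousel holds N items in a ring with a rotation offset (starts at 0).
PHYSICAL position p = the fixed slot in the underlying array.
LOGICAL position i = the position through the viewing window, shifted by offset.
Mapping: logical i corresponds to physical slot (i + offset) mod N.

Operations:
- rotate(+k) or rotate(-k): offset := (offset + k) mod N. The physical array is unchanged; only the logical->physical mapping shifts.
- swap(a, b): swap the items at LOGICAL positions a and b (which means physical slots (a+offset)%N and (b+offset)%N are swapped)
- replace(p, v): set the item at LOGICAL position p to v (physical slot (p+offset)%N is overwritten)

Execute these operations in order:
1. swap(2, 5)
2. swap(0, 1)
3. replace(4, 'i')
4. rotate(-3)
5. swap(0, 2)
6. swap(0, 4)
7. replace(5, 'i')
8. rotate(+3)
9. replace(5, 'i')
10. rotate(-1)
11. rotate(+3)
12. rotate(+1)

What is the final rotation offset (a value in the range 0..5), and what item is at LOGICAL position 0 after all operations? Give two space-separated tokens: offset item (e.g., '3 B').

After op 1 (swap(2, 5)): offset=0, physical=[A,B,F,D,E,C], logical=[A,B,F,D,E,C]
After op 2 (swap(0, 1)): offset=0, physical=[B,A,F,D,E,C], logical=[B,A,F,D,E,C]
After op 3 (replace(4, 'i')): offset=0, physical=[B,A,F,D,i,C], logical=[B,A,F,D,i,C]
After op 4 (rotate(-3)): offset=3, physical=[B,A,F,D,i,C], logical=[D,i,C,B,A,F]
After op 5 (swap(0, 2)): offset=3, physical=[B,A,F,C,i,D], logical=[C,i,D,B,A,F]
After op 6 (swap(0, 4)): offset=3, physical=[B,C,F,A,i,D], logical=[A,i,D,B,C,F]
After op 7 (replace(5, 'i')): offset=3, physical=[B,C,i,A,i,D], logical=[A,i,D,B,C,i]
After op 8 (rotate(+3)): offset=0, physical=[B,C,i,A,i,D], logical=[B,C,i,A,i,D]
After op 9 (replace(5, 'i')): offset=0, physical=[B,C,i,A,i,i], logical=[B,C,i,A,i,i]
After op 10 (rotate(-1)): offset=5, physical=[B,C,i,A,i,i], logical=[i,B,C,i,A,i]
After op 11 (rotate(+3)): offset=2, physical=[B,C,i,A,i,i], logical=[i,A,i,i,B,C]
After op 12 (rotate(+1)): offset=3, physical=[B,C,i,A,i,i], logical=[A,i,i,B,C,i]

Answer: 3 A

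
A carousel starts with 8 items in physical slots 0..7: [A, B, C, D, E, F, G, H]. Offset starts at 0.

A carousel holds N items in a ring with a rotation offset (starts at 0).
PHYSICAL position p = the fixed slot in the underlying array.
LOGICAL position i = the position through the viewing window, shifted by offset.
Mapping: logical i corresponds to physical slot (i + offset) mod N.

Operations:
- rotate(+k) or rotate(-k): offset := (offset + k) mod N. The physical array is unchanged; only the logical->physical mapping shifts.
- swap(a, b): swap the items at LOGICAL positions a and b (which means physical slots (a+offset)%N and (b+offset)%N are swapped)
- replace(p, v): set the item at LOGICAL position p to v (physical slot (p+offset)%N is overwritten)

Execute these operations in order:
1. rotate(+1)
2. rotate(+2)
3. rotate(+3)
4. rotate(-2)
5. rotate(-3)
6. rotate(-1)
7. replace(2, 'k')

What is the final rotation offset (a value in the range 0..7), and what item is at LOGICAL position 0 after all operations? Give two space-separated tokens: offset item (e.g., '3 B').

Answer: 0 A

Derivation:
After op 1 (rotate(+1)): offset=1, physical=[A,B,C,D,E,F,G,H], logical=[B,C,D,E,F,G,H,A]
After op 2 (rotate(+2)): offset=3, physical=[A,B,C,D,E,F,G,H], logical=[D,E,F,G,H,A,B,C]
After op 3 (rotate(+3)): offset=6, physical=[A,B,C,D,E,F,G,H], logical=[G,H,A,B,C,D,E,F]
After op 4 (rotate(-2)): offset=4, physical=[A,B,C,D,E,F,G,H], logical=[E,F,G,H,A,B,C,D]
After op 5 (rotate(-3)): offset=1, physical=[A,B,C,D,E,F,G,H], logical=[B,C,D,E,F,G,H,A]
After op 6 (rotate(-1)): offset=0, physical=[A,B,C,D,E,F,G,H], logical=[A,B,C,D,E,F,G,H]
After op 7 (replace(2, 'k')): offset=0, physical=[A,B,k,D,E,F,G,H], logical=[A,B,k,D,E,F,G,H]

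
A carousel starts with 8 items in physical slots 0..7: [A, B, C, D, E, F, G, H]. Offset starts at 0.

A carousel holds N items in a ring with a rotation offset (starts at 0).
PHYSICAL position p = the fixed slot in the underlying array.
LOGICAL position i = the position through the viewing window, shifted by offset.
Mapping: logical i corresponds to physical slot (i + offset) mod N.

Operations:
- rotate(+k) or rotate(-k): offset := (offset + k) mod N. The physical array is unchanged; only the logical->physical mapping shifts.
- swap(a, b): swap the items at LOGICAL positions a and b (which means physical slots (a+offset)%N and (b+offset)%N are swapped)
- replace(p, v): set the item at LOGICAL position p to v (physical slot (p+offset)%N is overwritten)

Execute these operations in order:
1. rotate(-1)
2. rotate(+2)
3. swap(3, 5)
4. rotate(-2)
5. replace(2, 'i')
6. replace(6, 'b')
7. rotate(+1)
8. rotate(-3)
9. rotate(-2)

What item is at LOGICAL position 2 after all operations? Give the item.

After op 1 (rotate(-1)): offset=7, physical=[A,B,C,D,E,F,G,H], logical=[H,A,B,C,D,E,F,G]
After op 2 (rotate(+2)): offset=1, physical=[A,B,C,D,E,F,G,H], logical=[B,C,D,E,F,G,H,A]
After op 3 (swap(3, 5)): offset=1, physical=[A,B,C,D,G,F,E,H], logical=[B,C,D,G,F,E,H,A]
After op 4 (rotate(-2)): offset=7, physical=[A,B,C,D,G,F,E,H], logical=[H,A,B,C,D,G,F,E]
After op 5 (replace(2, 'i')): offset=7, physical=[A,i,C,D,G,F,E,H], logical=[H,A,i,C,D,G,F,E]
After op 6 (replace(6, 'b')): offset=7, physical=[A,i,C,D,G,b,E,H], logical=[H,A,i,C,D,G,b,E]
After op 7 (rotate(+1)): offset=0, physical=[A,i,C,D,G,b,E,H], logical=[A,i,C,D,G,b,E,H]
After op 8 (rotate(-3)): offset=5, physical=[A,i,C,D,G,b,E,H], logical=[b,E,H,A,i,C,D,G]
After op 9 (rotate(-2)): offset=3, physical=[A,i,C,D,G,b,E,H], logical=[D,G,b,E,H,A,i,C]

Answer: b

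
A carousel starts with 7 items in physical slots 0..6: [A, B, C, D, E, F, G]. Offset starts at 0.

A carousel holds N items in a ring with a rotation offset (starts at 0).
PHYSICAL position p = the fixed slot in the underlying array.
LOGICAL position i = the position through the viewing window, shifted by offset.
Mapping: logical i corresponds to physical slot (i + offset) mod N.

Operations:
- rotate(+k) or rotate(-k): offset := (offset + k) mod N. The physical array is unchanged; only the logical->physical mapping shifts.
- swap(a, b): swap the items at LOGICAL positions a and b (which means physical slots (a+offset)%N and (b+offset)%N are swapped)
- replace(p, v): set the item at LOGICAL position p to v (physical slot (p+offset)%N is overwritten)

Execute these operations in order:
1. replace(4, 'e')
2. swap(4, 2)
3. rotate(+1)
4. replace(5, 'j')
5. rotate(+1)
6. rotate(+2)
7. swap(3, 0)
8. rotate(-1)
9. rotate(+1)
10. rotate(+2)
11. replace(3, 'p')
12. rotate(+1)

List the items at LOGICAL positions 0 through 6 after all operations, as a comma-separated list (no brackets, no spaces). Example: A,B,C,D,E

Answer: C,B,p,D,A,F,j

Derivation:
After op 1 (replace(4, 'e')): offset=0, physical=[A,B,C,D,e,F,G], logical=[A,B,C,D,e,F,G]
After op 2 (swap(4, 2)): offset=0, physical=[A,B,e,D,C,F,G], logical=[A,B,e,D,C,F,G]
After op 3 (rotate(+1)): offset=1, physical=[A,B,e,D,C,F,G], logical=[B,e,D,C,F,G,A]
After op 4 (replace(5, 'j')): offset=1, physical=[A,B,e,D,C,F,j], logical=[B,e,D,C,F,j,A]
After op 5 (rotate(+1)): offset=2, physical=[A,B,e,D,C,F,j], logical=[e,D,C,F,j,A,B]
After op 6 (rotate(+2)): offset=4, physical=[A,B,e,D,C,F,j], logical=[C,F,j,A,B,e,D]
After op 7 (swap(3, 0)): offset=4, physical=[C,B,e,D,A,F,j], logical=[A,F,j,C,B,e,D]
After op 8 (rotate(-1)): offset=3, physical=[C,B,e,D,A,F,j], logical=[D,A,F,j,C,B,e]
After op 9 (rotate(+1)): offset=4, physical=[C,B,e,D,A,F,j], logical=[A,F,j,C,B,e,D]
After op 10 (rotate(+2)): offset=6, physical=[C,B,e,D,A,F,j], logical=[j,C,B,e,D,A,F]
After op 11 (replace(3, 'p')): offset=6, physical=[C,B,p,D,A,F,j], logical=[j,C,B,p,D,A,F]
After op 12 (rotate(+1)): offset=0, physical=[C,B,p,D,A,F,j], logical=[C,B,p,D,A,F,j]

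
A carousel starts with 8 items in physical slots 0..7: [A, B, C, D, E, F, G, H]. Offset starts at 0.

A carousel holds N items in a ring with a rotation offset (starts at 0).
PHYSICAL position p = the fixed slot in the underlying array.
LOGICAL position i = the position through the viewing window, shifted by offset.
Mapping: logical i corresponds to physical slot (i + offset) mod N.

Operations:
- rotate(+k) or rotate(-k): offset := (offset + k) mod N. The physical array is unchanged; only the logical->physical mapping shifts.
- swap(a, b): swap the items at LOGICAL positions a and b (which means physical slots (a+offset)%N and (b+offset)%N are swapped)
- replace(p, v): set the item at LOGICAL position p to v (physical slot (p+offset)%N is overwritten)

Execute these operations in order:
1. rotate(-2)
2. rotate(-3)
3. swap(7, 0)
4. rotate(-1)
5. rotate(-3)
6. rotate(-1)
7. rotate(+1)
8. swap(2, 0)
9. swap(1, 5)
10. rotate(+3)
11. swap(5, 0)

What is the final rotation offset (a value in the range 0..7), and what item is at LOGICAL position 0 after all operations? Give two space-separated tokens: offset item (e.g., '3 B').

Answer: 2 B

Derivation:
After op 1 (rotate(-2)): offset=6, physical=[A,B,C,D,E,F,G,H], logical=[G,H,A,B,C,D,E,F]
After op 2 (rotate(-3)): offset=3, physical=[A,B,C,D,E,F,G,H], logical=[D,E,F,G,H,A,B,C]
After op 3 (swap(7, 0)): offset=3, physical=[A,B,D,C,E,F,G,H], logical=[C,E,F,G,H,A,B,D]
After op 4 (rotate(-1)): offset=2, physical=[A,B,D,C,E,F,G,H], logical=[D,C,E,F,G,H,A,B]
After op 5 (rotate(-3)): offset=7, physical=[A,B,D,C,E,F,G,H], logical=[H,A,B,D,C,E,F,G]
After op 6 (rotate(-1)): offset=6, physical=[A,B,D,C,E,F,G,H], logical=[G,H,A,B,D,C,E,F]
After op 7 (rotate(+1)): offset=7, physical=[A,B,D,C,E,F,G,H], logical=[H,A,B,D,C,E,F,G]
After op 8 (swap(2, 0)): offset=7, physical=[A,H,D,C,E,F,G,B], logical=[B,A,H,D,C,E,F,G]
After op 9 (swap(1, 5)): offset=7, physical=[E,H,D,C,A,F,G,B], logical=[B,E,H,D,C,A,F,G]
After op 10 (rotate(+3)): offset=2, physical=[E,H,D,C,A,F,G,B], logical=[D,C,A,F,G,B,E,H]
After op 11 (swap(5, 0)): offset=2, physical=[E,H,B,C,A,F,G,D], logical=[B,C,A,F,G,D,E,H]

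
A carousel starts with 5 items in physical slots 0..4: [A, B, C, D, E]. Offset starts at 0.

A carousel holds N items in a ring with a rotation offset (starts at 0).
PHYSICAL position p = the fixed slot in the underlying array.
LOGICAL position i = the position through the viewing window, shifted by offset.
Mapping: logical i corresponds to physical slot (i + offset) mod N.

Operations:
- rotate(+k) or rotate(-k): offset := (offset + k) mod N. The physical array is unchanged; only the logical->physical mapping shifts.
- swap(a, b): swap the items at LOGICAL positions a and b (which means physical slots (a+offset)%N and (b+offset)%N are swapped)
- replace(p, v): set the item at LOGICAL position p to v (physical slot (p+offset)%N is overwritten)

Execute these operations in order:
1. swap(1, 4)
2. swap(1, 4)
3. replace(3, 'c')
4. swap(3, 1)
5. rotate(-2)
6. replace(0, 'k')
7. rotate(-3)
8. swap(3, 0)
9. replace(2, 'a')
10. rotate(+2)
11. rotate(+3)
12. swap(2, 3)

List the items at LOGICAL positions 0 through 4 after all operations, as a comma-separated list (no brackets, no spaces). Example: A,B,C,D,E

After op 1 (swap(1, 4)): offset=0, physical=[A,E,C,D,B], logical=[A,E,C,D,B]
After op 2 (swap(1, 4)): offset=0, physical=[A,B,C,D,E], logical=[A,B,C,D,E]
After op 3 (replace(3, 'c')): offset=0, physical=[A,B,C,c,E], logical=[A,B,C,c,E]
After op 4 (swap(3, 1)): offset=0, physical=[A,c,C,B,E], logical=[A,c,C,B,E]
After op 5 (rotate(-2)): offset=3, physical=[A,c,C,B,E], logical=[B,E,A,c,C]
After op 6 (replace(0, 'k')): offset=3, physical=[A,c,C,k,E], logical=[k,E,A,c,C]
After op 7 (rotate(-3)): offset=0, physical=[A,c,C,k,E], logical=[A,c,C,k,E]
After op 8 (swap(3, 0)): offset=0, physical=[k,c,C,A,E], logical=[k,c,C,A,E]
After op 9 (replace(2, 'a')): offset=0, physical=[k,c,a,A,E], logical=[k,c,a,A,E]
After op 10 (rotate(+2)): offset=2, physical=[k,c,a,A,E], logical=[a,A,E,k,c]
After op 11 (rotate(+3)): offset=0, physical=[k,c,a,A,E], logical=[k,c,a,A,E]
After op 12 (swap(2, 3)): offset=0, physical=[k,c,A,a,E], logical=[k,c,A,a,E]

Answer: k,c,A,a,E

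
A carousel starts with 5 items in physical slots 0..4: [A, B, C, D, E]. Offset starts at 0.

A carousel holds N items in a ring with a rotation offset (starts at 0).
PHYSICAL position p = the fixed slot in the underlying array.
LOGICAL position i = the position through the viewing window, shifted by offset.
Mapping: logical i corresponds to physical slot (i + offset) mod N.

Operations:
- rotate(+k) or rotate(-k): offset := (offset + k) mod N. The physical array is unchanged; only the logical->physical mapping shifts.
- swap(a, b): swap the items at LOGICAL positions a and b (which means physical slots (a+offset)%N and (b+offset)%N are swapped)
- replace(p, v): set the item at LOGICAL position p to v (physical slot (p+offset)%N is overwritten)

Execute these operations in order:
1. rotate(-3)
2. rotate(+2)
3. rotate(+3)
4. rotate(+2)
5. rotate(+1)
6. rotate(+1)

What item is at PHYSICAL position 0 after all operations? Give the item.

Answer: A

Derivation:
After op 1 (rotate(-3)): offset=2, physical=[A,B,C,D,E], logical=[C,D,E,A,B]
After op 2 (rotate(+2)): offset=4, physical=[A,B,C,D,E], logical=[E,A,B,C,D]
After op 3 (rotate(+3)): offset=2, physical=[A,B,C,D,E], logical=[C,D,E,A,B]
After op 4 (rotate(+2)): offset=4, physical=[A,B,C,D,E], logical=[E,A,B,C,D]
After op 5 (rotate(+1)): offset=0, physical=[A,B,C,D,E], logical=[A,B,C,D,E]
After op 6 (rotate(+1)): offset=1, physical=[A,B,C,D,E], logical=[B,C,D,E,A]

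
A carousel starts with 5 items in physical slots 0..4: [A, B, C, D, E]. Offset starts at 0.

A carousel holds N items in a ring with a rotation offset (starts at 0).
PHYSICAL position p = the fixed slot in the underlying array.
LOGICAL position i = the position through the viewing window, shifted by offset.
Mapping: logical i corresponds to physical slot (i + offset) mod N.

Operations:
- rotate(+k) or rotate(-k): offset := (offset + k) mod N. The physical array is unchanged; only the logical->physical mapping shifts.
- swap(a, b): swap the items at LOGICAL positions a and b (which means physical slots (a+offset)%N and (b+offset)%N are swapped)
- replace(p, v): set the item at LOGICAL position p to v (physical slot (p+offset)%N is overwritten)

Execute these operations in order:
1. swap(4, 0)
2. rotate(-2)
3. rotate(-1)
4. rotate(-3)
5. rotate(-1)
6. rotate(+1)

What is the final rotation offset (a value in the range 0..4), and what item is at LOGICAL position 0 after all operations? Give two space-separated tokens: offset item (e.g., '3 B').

After op 1 (swap(4, 0)): offset=0, physical=[E,B,C,D,A], logical=[E,B,C,D,A]
After op 2 (rotate(-2)): offset=3, physical=[E,B,C,D,A], logical=[D,A,E,B,C]
After op 3 (rotate(-1)): offset=2, physical=[E,B,C,D,A], logical=[C,D,A,E,B]
After op 4 (rotate(-3)): offset=4, physical=[E,B,C,D,A], logical=[A,E,B,C,D]
After op 5 (rotate(-1)): offset=3, physical=[E,B,C,D,A], logical=[D,A,E,B,C]
After op 6 (rotate(+1)): offset=4, physical=[E,B,C,D,A], logical=[A,E,B,C,D]

Answer: 4 A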